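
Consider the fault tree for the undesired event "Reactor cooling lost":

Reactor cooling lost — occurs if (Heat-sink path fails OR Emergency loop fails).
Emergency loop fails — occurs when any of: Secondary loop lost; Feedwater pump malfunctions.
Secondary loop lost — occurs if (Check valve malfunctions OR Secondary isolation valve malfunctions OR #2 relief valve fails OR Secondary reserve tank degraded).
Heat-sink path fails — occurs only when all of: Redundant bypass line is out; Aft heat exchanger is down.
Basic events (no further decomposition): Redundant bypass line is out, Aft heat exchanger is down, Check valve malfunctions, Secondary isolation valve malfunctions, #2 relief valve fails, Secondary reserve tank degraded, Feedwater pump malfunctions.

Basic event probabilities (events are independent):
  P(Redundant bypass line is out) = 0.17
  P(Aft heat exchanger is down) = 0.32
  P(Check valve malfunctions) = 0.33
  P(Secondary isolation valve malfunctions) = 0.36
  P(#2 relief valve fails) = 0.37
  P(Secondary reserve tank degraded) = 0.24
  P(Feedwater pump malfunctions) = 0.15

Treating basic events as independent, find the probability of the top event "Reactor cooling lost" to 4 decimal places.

P(Heat-sink path fails) [AND] = 0.17 × 0.32 = 0.054400
P(Secondary loop lost) [OR] = 1 − (1−0.33) × (1−0.36) × (1−0.37) × (1−0.24) = 0.794691
P(Emergency loop fails) [OR] = 1 − (1−0.794691) × (1−0.15) = 0.825487
P(Reactor cooling lost) [OR] = 1 − (1−0.054400) × (1−0.825487) = 0.834981
Rounded to 4 decimal places: P(Reactor cooling lost) ≈ 0.8350.

0.8350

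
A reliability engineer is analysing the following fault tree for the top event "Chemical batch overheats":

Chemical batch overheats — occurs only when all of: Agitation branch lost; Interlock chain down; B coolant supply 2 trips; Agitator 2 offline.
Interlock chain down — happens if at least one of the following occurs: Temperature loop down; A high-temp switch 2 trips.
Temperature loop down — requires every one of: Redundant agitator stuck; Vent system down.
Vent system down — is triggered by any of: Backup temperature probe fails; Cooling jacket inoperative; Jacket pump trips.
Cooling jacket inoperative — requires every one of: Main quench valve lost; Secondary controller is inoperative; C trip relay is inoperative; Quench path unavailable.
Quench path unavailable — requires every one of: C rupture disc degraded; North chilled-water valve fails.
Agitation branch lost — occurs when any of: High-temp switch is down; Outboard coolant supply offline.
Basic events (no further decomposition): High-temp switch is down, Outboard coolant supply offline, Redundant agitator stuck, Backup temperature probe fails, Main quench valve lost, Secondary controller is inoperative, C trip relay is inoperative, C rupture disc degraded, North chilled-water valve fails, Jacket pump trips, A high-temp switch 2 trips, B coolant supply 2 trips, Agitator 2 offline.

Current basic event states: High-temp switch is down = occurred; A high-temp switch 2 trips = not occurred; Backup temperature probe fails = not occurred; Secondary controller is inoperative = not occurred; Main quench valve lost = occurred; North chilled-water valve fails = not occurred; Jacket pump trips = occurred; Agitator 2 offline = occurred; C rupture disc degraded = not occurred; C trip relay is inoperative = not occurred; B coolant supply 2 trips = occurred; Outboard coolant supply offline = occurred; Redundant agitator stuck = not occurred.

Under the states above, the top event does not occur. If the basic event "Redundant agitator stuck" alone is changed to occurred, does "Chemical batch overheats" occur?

Yes

Counterfactual: set "Redundant agitator stuck" to occurred.
Agitation branch lost [OR]: High-temp switch is down=occurs, Outboard coolant supply offline=occurs → at least one input occurs → occurs.
Quench path unavailable [AND]: C rupture disc degraded=not, North chilled-water valve fails=not → not all inputs occur → does not occur.
Cooling jacket inoperative [AND]: Main quench valve lost=occurs, Secondary controller is inoperative=not, C trip relay is inoperative=not, Quench path unavailable=not → not all inputs occur → does not occur.
Vent system down [OR]: Backup temperature probe fails=not, Cooling jacket inoperative=not, Jacket pump trips=occurs → at least one input occurs → occurs.
Temperature loop down [AND]: Redundant agitator stuck=occurs, Vent system down=occurs → all inputs occur → occurs.
Interlock chain down [OR]: Temperature loop down=occurs, A high-temp switch 2 trips=not → at least one input occurs → occurs.
Chemical batch overheats [AND]: Agitation branch lost=occurs, Interlock chain down=occurs, B coolant supply 2 trips=occurs, Agitator 2 offline=occurs → all inputs occur → occurs.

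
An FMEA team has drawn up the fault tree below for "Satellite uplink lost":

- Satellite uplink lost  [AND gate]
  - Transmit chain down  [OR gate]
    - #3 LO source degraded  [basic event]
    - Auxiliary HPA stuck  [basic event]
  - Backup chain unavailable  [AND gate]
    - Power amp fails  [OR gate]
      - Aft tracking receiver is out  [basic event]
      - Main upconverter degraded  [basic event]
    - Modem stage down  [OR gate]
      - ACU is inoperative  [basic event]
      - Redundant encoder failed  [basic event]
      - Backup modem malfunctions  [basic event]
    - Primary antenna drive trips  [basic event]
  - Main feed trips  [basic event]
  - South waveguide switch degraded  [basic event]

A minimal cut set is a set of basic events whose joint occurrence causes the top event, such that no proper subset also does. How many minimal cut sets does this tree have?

Transmit chain down [OR]: union of children's cut sets → 2 cut set(s).
Power amp fails [OR]: union of children's cut sets → 2 cut set(s).
Modem stage down [OR]: union of children's cut sets → 3 cut set(s).
Backup chain unavailable [AND]: one cut set from each child combined → 2 × 3 × 1 = 6 cut set(s).
Satellite uplink lost [AND]: one cut set from each child combined → 2 × 6 × 1 × 1 = 12 cut set(s).

12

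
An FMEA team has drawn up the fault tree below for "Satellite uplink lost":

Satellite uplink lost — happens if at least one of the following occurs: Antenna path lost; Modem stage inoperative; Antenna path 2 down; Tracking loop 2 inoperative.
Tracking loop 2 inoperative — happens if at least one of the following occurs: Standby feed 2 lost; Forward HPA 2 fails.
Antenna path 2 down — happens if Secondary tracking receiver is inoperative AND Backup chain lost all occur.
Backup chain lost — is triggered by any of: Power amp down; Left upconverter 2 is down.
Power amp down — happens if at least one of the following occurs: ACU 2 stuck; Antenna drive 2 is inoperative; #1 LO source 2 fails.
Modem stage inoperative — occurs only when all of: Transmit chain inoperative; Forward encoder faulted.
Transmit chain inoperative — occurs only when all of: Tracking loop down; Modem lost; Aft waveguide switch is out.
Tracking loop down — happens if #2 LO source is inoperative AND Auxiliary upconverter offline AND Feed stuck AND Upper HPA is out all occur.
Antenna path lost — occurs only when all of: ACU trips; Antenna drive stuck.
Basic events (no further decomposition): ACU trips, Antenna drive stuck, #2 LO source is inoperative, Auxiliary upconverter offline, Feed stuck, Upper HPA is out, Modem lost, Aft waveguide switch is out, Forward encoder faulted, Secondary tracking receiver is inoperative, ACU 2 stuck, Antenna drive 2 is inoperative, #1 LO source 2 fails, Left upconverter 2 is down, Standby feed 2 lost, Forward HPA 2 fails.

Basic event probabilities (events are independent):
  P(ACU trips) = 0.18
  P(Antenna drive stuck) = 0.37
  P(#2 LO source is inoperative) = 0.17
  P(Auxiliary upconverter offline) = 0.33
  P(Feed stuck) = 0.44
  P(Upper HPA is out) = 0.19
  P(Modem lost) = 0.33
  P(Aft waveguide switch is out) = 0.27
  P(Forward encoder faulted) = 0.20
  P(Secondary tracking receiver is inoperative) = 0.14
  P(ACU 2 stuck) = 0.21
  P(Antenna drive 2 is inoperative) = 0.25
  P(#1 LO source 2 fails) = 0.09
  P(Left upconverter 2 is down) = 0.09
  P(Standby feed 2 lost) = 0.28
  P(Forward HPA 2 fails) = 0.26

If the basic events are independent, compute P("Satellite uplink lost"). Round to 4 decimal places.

0.5382

P(Antenna path lost) [AND] = 0.18 × 0.37 = 0.066600
P(Tracking loop down) [AND] = 0.17 × 0.33 × 0.44 × 0.19 = 0.004690
P(Transmit chain inoperative) [AND] = 0.004690 × 0.33 × 0.27 = 0.000418
P(Modem stage inoperative) [AND] = 0.000418 × 0.20 = 0.000084
P(Power amp down) [OR] = 1 − (1−0.21) × (1−0.25) × (1−0.09) = 0.460825
P(Backup chain lost) [OR] = 1 − (1−0.460825) × (1−0.09) = 0.509351
P(Antenna path 2 down) [AND] = 0.14 × 0.509351 = 0.071309
P(Tracking loop 2 inoperative) [OR] = 1 − (1−0.28) × (1−0.26) = 0.467200
P(Satellite uplink lost) [OR] = 1 − (1−0.066600) × (1−0.000084) × (1−0.071309) × (1−0.467200) = 0.538186
Rounded to 4 decimal places: P(Satellite uplink lost) ≈ 0.5382.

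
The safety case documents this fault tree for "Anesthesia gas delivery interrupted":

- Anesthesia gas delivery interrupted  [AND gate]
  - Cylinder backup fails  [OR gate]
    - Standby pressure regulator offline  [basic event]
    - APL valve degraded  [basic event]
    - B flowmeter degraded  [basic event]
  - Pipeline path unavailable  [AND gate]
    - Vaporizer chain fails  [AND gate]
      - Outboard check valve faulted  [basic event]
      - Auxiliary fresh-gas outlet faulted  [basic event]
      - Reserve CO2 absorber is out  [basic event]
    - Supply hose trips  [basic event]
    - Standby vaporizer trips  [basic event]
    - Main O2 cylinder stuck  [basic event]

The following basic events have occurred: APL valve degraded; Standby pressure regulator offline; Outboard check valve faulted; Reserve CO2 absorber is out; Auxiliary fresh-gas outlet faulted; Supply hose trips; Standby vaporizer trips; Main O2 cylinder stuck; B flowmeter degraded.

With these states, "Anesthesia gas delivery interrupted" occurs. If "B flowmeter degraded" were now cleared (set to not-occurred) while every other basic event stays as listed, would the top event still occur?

Counterfactual: set "B flowmeter degraded" to not occurred.
Cylinder backup fails [OR]: Standby pressure regulator offline=occurs, APL valve degraded=occurs, B flowmeter degraded=not → at least one input occurs → occurs.
Vaporizer chain fails [AND]: Outboard check valve faulted=occurs, Auxiliary fresh-gas outlet faulted=occurs, Reserve CO2 absorber is out=occurs → all inputs occur → occurs.
Pipeline path unavailable [AND]: Vaporizer chain fails=occurs, Supply hose trips=occurs, Standby vaporizer trips=occurs, Main O2 cylinder stuck=occurs → all inputs occur → occurs.
Anesthesia gas delivery interrupted [AND]: Cylinder backup fails=occurs, Pipeline path unavailable=occurs → all inputs occur → occurs.

Yes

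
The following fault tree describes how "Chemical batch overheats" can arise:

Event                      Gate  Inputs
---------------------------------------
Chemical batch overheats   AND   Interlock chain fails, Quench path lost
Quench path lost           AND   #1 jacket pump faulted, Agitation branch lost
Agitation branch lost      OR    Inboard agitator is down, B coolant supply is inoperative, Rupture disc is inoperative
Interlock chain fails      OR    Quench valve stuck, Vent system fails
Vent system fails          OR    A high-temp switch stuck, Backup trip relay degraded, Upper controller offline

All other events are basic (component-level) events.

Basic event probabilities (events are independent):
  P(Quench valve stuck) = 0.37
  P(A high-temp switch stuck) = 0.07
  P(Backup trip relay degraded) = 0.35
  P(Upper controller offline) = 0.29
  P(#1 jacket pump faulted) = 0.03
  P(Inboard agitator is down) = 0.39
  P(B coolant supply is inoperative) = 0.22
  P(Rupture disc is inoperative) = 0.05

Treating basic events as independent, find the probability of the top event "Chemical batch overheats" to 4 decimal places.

P(Vent system fails) [OR] = 1 − (1−0.07) × (1−0.35) × (1−0.29) = 0.570805
P(Interlock chain fails) [OR] = 1 − (1−0.37) × (1−0.570805) = 0.729607
P(Agitation branch lost) [OR] = 1 − (1−0.39) × (1−0.22) × (1−0.05) = 0.547990
P(Quench path lost) [AND] = 0.03 × 0.547990 = 0.016440
P(Chemical batch overheats) [AND] = 0.729607 × 0.016440 = 0.011995
Rounded to 4 decimal places: P(Chemical batch overheats) ≈ 0.0120.

0.0120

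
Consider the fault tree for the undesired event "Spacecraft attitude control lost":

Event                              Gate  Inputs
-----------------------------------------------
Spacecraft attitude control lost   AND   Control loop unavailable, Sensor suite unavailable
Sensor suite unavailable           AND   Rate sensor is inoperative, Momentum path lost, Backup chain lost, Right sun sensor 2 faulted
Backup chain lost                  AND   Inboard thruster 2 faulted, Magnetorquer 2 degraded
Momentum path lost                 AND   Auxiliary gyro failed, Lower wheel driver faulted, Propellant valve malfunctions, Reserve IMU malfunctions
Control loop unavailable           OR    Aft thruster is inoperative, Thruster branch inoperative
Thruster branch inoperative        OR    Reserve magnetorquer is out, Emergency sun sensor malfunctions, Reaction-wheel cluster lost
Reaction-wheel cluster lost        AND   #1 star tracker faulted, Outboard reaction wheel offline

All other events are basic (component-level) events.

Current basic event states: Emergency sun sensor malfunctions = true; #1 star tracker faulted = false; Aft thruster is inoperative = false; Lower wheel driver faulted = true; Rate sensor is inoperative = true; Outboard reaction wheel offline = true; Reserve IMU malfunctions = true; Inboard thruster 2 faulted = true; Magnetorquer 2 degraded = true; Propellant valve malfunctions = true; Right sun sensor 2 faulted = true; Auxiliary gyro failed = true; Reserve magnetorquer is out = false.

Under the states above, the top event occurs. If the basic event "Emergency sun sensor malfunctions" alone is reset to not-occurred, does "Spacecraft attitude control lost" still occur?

Counterfactual: set "Emergency sun sensor malfunctions" to not occurred.
Reaction-wheel cluster lost [AND]: #1 star tracker faulted=not, Outboard reaction wheel offline=occurs → not all inputs occur → does not occur.
Thruster branch inoperative [OR]: Reserve magnetorquer is out=not, Emergency sun sensor malfunctions=not, Reaction-wheel cluster lost=not → no input occurs → does not occur.
Control loop unavailable [OR]: Aft thruster is inoperative=not, Thruster branch inoperative=not → no input occurs → does not occur.
Momentum path lost [AND]: Auxiliary gyro failed=occurs, Lower wheel driver faulted=occurs, Propellant valve malfunctions=occurs, Reserve IMU malfunctions=occurs → all inputs occur → occurs.
Backup chain lost [AND]: Inboard thruster 2 faulted=occurs, Magnetorquer 2 degraded=occurs → all inputs occur → occurs.
Sensor suite unavailable [AND]: Rate sensor is inoperative=occurs, Momentum path lost=occurs, Backup chain lost=occurs, Right sun sensor 2 faulted=occurs → all inputs occur → occurs.
Spacecraft attitude control lost [AND]: Control loop unavailable=not, Sensor suite unavailable=occurs → not all inputs occur → does not occur.

No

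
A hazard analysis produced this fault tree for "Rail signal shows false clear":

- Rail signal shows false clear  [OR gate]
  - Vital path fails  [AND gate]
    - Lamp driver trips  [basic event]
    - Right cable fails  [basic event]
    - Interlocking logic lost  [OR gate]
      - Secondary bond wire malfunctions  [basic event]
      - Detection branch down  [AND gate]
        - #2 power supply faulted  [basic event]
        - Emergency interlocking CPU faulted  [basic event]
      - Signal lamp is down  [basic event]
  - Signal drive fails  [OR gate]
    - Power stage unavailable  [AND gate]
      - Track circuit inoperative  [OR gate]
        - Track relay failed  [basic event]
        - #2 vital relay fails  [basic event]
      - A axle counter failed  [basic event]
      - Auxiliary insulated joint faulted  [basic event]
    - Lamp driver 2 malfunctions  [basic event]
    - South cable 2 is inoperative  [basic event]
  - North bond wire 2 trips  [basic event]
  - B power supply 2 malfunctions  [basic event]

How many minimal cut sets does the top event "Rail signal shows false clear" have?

Detection branch down [AND]: one cut set from each child combined → 1 × 1 = 1 cut set(s).
Interlocking logic lost [OR]: union of children's cut sets → 3 cut set(s).
Vital path fails [AND]: one cut set from each child combined → 1 × 1 × 3 = 3 cut set(s).
Track circuit inoperative [OR]: union of children's cut sets → 2 cut set(s).
Power stage unavailable [AND]: one cut set from each child combined → 2 × 1 × 1 = 2 cut set(s).
Signal drive fails [OR]: union of children's cut sets → 4 cut set(s).
Rail signal shows false clear [OR]: union of children's cut sets → 9 cut set(s).
Minimal cut sets: {Lamp driver trips, Right cable fails, Secondary bond wire malfunctions}; {#2 power supply faulted, Emergency interlocking CPU faulted, Lamp driver trips, Right cable fails}; {Lamp driver trips, Right cable fails, Signal lamp is down}; {A axle counter failed, Auxiliary insulated joint faulted, Track relay failed}; {#2 vital relay fails, A axle counter failed, Auxiliary insulated joint faulted}; {Lamp driver 2 malfunctions}; {South cable 2 is inoperative}; {North bond wire 2 trips}; {B power supply 2 malfunctions}.

9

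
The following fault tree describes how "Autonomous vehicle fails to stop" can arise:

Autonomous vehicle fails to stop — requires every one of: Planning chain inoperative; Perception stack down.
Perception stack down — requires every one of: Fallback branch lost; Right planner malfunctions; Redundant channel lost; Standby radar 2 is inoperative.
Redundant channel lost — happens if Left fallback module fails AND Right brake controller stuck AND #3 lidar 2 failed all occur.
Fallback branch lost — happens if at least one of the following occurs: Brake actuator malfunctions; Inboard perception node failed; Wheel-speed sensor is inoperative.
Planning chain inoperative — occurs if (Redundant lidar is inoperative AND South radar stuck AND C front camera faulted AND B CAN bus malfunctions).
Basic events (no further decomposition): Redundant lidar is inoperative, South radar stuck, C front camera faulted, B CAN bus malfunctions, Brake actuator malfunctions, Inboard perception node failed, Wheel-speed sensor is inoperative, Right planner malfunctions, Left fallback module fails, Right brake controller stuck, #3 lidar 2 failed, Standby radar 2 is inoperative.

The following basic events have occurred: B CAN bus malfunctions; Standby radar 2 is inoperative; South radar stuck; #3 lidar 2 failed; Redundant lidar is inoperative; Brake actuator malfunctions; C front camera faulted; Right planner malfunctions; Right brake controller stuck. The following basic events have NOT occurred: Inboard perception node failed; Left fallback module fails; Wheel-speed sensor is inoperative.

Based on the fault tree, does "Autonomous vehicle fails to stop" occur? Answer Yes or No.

Planning chain inoperative [AND]: Redundant lidar is inoperative=occurs, South radar stuck=occurs, C front camera faulted=occurs, B CAN bus malfunctions=occurs → all inputs occur → occurs.
Fallback branch lost [OR]: Brake actuator malfunctions=occurs, Inboard perception node failed=not, Wheel-speed sensor is inoperative=not → at least one input occurs → occurs.
Redundant channel lost [AND]: Left fallback module fails=not, Right brake controller stuck=occurs, #3 lidar 2 failed=occurs → not all inputs occur → does not occur.
Perception stack down [AND]: Fallback branch lost=occurs, Right planner malfunctions=occurs, Redundant channel lost=not, Standby radar 2 is inoperative=occurs → not all inputs occur → does not occur.
Autonomous vehicle fails to stop [AND]: Planning chain inoperative=occurs, Perception stack down=not → not all inputs occur → does not occur.

No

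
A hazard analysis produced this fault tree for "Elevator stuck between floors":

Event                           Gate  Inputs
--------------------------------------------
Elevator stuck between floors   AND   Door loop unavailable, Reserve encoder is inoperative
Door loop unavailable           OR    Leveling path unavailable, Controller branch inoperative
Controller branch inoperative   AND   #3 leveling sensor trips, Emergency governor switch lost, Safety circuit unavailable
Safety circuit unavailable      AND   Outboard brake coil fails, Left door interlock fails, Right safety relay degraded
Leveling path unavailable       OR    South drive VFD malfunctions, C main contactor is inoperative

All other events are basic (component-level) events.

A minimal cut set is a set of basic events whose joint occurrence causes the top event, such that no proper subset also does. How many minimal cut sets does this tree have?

3

Leveling path unavailable [OR]: union of children's cut sets → 2 cut set(s).
Safety circuit unavailable [AND]: one cut set from each child combined → 1 × 1 × 1 = 1 cut set(s).
Controller branch inoperative [AND]: one cut set from each child combined → 1 × 1 × 1 = 1 cut set(s).
Door loop unavailable [OR]: union of children's cut sets → 3 cut set(s).
Elevator stuck between floors [AND]: one cut set from each child combined → 3 × 1 = 3 cut set(s).
Minimal cut sets: {Reserve encoder is inoperative, South drive VFD malfunctions}; {C main contactor is inoperative, Reserve encoder is inoperative}; {#3 leveling sensor trips, Emergency governor switch lost, Left door interlock fails, Outboard brake coil fails, Reserve encoder is inoperative, Right safety relay degraded}.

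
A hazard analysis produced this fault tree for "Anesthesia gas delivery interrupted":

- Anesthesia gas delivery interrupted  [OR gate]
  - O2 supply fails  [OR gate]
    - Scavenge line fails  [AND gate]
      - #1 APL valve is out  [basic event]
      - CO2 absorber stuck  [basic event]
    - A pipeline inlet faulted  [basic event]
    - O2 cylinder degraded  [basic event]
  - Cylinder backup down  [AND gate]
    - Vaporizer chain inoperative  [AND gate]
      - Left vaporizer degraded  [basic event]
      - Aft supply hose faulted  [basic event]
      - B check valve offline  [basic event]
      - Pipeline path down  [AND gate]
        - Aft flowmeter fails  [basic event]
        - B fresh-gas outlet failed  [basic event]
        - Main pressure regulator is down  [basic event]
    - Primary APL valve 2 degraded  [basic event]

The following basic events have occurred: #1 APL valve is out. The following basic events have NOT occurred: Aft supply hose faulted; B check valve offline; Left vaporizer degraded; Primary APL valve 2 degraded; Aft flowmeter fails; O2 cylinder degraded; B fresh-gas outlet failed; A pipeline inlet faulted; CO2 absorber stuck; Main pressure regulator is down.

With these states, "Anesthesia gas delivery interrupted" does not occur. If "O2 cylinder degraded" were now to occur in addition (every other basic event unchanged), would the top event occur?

Counterfactual: set "O2 cylinder degraded" to occurred.
Scavenge line fails [AND]: #1 APL valve is out=occurs, CO2 absorber stuck=not → not all inputs occur → does not occur.
O2 supply fails [OR]: Scavenge line fails=not, A pipeline inlet faulted=not, O2 cylinder degraded=occurs → at least one input occurs → occurs.
Pipeline path down [AND]: Aft flowmeter fails=not, B fresh-gas outlet failed=not, Main pressure regulator is down=not → not all inputs occur → does not occur.
Vaporizer chain inoperative [AND]: Left vaporizer degraded=not, Aft supply hose faulted=not, B check valve offline=not, Pipeline path down=not → not all inputs occur → does not occur.
Cylinder backup down [AND]: Vaporizer chain inoperative=not, Primary APL valve 2 degraded=not → not all inputs occur → does not occur.
Anesthesia gas delivery interrupted [OR]: O2 supply fails=occurs, Cylinder backup down=not → at least one input occurs → occurs.

Yes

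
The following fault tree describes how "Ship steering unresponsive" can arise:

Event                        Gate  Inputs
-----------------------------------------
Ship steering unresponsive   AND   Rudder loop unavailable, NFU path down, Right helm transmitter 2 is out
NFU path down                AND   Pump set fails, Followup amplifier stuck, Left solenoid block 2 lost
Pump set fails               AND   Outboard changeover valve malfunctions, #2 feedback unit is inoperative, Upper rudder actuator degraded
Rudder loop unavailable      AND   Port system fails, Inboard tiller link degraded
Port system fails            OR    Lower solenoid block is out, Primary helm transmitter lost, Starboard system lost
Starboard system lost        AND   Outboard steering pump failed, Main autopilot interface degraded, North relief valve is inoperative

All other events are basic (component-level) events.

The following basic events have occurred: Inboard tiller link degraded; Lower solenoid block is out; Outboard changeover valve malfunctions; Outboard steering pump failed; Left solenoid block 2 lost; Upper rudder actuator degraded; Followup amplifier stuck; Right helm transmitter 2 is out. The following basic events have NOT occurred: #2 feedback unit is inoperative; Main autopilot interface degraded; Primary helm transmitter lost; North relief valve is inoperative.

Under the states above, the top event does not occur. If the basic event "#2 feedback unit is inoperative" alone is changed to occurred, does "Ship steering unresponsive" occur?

Yes

Counterfactual: set "#2 feedback unit is inoperative" to occurred.
Starboard system lost [AND]: Outboard steering pump failed=occurs, Main autopilot interface degraded=not, North relief valve is inoperative=not → not all inputs occur → does not occur.
Port system fails [OR]: Lower solenoid block is out=occurs, Primary helm transmitter lost=not, Starboard system lost=not → at least one input occurs → occurs.
Rudder loop unavailable [AND]: Port system fails=occurs, Inboard tiller link degraded=occurs → all inputs occur → occurs.
Pump set fails [AND]: Outboard changeover valve malfunctions=occurs, #2 feedback unit is inoperative=occurs, Upper rudder actuator degraded=occurs → all inputs occur → occurs.
NFU path down [AND]: Pump set fails=occurs, Followup amplifier stuck=occurs, Left solenoid block 2 lost=occurs → all inputs occur → occurs.
Ship steering unresponsive [AND]: Rudder loop unavailable=occurs, NFU path down=occurs, Right helm transmitter 2 is out=occurs → all inputs occur → occurs.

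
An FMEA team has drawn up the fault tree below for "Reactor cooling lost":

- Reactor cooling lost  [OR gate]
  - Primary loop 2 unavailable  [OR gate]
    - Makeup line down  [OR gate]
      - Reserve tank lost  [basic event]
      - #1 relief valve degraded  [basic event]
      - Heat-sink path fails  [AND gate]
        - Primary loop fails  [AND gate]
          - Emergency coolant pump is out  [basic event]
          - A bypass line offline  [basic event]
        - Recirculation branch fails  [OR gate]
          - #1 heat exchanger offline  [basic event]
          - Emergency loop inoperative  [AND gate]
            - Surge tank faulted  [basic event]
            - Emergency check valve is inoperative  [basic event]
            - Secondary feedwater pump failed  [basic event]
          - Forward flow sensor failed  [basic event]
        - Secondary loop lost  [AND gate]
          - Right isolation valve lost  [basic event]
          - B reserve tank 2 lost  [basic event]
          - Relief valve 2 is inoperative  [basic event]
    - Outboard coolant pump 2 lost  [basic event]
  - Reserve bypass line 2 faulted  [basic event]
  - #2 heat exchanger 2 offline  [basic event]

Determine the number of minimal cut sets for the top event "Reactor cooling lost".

Primary loop fails [AND]: one cut set from each child combined → 1 × 1 = 1 cut set(s).
Emergency loop inoperative [AND]: one cut set from each child combined → 1 × 1 × 1 = 1 cut set(s).
Recirculation branch fails [OR]: union of children's cut sets → 3 cut set(s).
Secondary loop lost [AND]: one cut set from each child combined → 1 × 1 × 1 = 1 cut set(s).
Heat-sink path fails [AND]: one cut set from each child combined → 1 × 3 × 1 = 3 cut set(s).
Makeup line down [OR]: union of children's cut sets → 5 cut set(s).
Primary loop 2 unavailable [OR]: union of children's cut sets → 6 cut set(s).
Reactor cooling lost [OR]: union of children's cut sets → 8 cut set(s).
Minimal cut sets: {Reserve tank lost}; {#1 relief valve degraded}; {#1 heat exchanger offline, A bypass line offline, B reserve tank 2 lost, Emergency coolant pump is out, Relief valve 2 is inoperative, Right isolation valve lost}; {A bypass line offline, B reserve tank 2 lost, Emergency check valve is inoperative, Emergency coolant pump is out, Relief valve 2 is inoperative, Right isolation valve lost, Secondary feedwater pump failed, Surge tank faulted}; {A bypass line offline, B reserve tank 2 lost, Emergency coolant pump is out, Forward flow sensor failed, Relief valve 2 is inoperative, Right isolation valve lost}; {Outboard coolant pump 2 lost}; {Reserve bypass line 2 faulted}; {#2 heat exchanger 2 offline}.

8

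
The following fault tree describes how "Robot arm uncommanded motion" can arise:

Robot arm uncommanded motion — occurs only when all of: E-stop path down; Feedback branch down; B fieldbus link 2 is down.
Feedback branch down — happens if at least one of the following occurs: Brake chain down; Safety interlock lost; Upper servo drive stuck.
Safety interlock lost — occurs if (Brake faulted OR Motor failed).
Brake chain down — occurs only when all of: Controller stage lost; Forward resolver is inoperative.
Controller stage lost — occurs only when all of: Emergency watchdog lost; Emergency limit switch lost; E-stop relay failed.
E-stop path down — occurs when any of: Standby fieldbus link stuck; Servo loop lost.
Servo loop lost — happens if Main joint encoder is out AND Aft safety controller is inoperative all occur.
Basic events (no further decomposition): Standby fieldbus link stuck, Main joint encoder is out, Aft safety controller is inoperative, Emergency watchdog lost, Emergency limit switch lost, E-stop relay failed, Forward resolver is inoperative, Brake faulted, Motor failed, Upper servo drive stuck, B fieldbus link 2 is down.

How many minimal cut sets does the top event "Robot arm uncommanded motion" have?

Servo loop lost [AND]: one cut set from each child combined → 1 × 1 = 1 cut set(s).
E-stop path down [OR]: union of children's cut sets → 2 cut set(s).
Controller stage lost [AND]: one cut set from each child combined → 1 × 1 × 1 = 1 cut set(s).
Brake chain down [AND]: one cut set from each child combined → 1 × 1 = 1 cut set(s).
Safety interlock lost [OR]: union of children's cut sets → 2 cut set(s).
Feedback branch down [OR]: union of children's cut sets → 4 cut set(s).
Robot arm uncommanded motion [AND]: one cut set from each child combined → 2 × 4 × 1 = 8 cut set(s).
Minimal cut sets: {B fieldbus link 2 is down, E-stop relay failed, Emergency limit switch lost, Emergency watchdog lost, Forward resolver is inoperative, Standby fieldbus link stuck}; {B fieldbus link 2 is down, Brake faulted, Standby fieldbus link stuck}; {B fieldbus link 2 is down, Motor failed, Standby fieldbus link stuck}; {B fieldbus link 2 is down, Standby fieldbus link stuck, Upper servo drive stuck}; {Aft safety controller is inoperative, B fieldbus link 2 is down, E-stop relay failed, Emergency limit switch lost, Emergency watchdog lost, Forward resolver is inoperative, Main joint encoder is out}; {Aft safety controller is inoperative, B fieldbus link 2 is down, Brake faulted, Main joint encoder is out}; {Aft safety controller is inoperative, B fieldbus link 2 is down, Main joint encoder is out, Motor failed}; {Aft safety controller is inoperative, B fieldbus link 2 is down, Main joint encoder is out, Upper servo drive stuck}.

8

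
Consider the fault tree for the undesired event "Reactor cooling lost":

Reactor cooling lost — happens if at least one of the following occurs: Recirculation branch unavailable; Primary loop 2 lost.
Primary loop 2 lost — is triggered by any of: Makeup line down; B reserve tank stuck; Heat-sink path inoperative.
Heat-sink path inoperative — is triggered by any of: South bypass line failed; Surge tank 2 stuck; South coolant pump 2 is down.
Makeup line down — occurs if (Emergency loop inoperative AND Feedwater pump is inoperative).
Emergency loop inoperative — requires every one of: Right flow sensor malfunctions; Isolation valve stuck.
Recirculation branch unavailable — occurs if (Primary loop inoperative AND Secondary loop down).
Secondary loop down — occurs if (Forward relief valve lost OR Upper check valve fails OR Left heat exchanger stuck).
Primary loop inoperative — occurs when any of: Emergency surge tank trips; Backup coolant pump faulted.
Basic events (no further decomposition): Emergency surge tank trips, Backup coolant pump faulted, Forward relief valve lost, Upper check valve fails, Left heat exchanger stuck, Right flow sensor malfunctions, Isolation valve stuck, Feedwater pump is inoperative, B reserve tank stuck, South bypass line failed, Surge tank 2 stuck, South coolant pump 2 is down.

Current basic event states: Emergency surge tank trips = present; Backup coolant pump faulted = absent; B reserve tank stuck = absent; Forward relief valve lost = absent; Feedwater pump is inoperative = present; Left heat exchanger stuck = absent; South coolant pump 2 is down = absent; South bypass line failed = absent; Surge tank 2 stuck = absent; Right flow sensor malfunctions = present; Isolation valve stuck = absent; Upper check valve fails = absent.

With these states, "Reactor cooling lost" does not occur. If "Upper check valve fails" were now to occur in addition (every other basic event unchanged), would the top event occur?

Yes

Counterfactual: set "Upper check valve fails" to occurred.
Primary loop inoperative [OR]: Emergency surge tank trips=occurs, Backup coolant pump faulted=not → at least one input occurs → occurs.
Secondary loop down [OR]: Forward relief valve lost=not, Upper check valve fails=occurs, Left heat exchanger stuck=not → at least one input occurs → occurs.
Recirculation branch unavailable [AND]: Primary loop inoperative=occurs, Secondary loop down=occurs → all inputs occur → occurs.
Emergency loop inoperative [AND]: Right flow sensor malfunctions=occurs, Isolation valve stuck=not → not all inputs occur → does not occur.
Makeup line down [AND]: Emergency loop inoperative=not, Feedwater pump is inoperative=occurs → not all inputs occur → does not occur.
Heat-sink path inoperative [OR]: South bypass line failed=not, Surge tank 2 stuck=not, South coolant pump 2 is down=not → no input occurs → does not occur.
Primary loop 2 lost [OR]: Makeup line down=not, B reserve tank stuck=not, Heat-sink path inoperative=not → no input occurs → does not occur.
Reactor cooling lost [OR]: Recirculation branch unavailable=occurs, Primary loop 2 lost=not → at least one input occurs → occurs.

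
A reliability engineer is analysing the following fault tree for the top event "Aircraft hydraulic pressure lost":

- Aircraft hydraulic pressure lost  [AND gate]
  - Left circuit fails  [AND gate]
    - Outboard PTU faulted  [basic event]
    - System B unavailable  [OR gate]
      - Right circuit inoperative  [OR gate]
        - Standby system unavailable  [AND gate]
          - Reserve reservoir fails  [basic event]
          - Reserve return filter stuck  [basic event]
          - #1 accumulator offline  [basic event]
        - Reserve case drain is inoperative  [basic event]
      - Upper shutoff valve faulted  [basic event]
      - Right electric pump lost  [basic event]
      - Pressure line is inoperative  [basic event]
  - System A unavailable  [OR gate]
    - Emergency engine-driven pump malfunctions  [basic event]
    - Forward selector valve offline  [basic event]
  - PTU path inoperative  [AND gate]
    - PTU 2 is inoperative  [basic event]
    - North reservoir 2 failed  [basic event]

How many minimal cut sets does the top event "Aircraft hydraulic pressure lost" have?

10

Standby system unavailable [AND]: one cut set from each child combined → 1 × 1 × 1 = 1 cut set(s).
Right circuit inoperative [OR]: union of children's cut sets → 2 cut set(s).
System B unavailable [OR]: union of children's cut sets → 5 cut set(s).
Left circuit fails [AND]: one cut set from each child combined → 1 × 5 = 5 cut set(s).
System A unavailable [OR]: union of children's cut sets → 2 cut set(s).
PTU path inoperative [AND]: one cut set from each child combined → 1 × 1 = 1 cut set(s).
Aircraft hydraulic pressure lost [AND]: one cut set from each child combined → 5 × 2 × 1 = 10 cut set(s).
Minimal cut sets: {#1 accumulator offline, Emergency engine-driven pump malfunctions, North reservoir 2 failed, Outboard PTU faulted, PTU 2 is inoperative, Reserve reservoir fails, Reserve return filter stuck}; {#1 accumulator offline, Forward selector valve offline, North reservoir 2 failed, Outboard PTU faulted, PTU 2 is inoperative, Reserve reservoir fails, Reserve return filter stuck}; {Emergency engine-driven pump malfunctions, North reservoir 2 failed, Outboard PTU faulted, PTU 2 is inoperative, Reserve case drain is inoperative}; {Forward selector valve offline, North reservoir 2 failed, Outboard PTU faulted, PTU 2 is inoperative, Reserve case drain is inoperative}; {Emergency engine-driven pump malfunctions, North reservoir 2 failed, Outboard PTU faulted, PTU 2 is inoperative, Upper shutoff valve faulted}; {Forward selector valve offline, North reservoir 2 failed, Outboard PTU faulted, PTU 2 is inoperative, Upper shutoff valve faulted}; {Emergency engine-driven pump malfunctions, North reservoir 2 failed, Outboard PTU faulted, PTU 2 is inoperative, Right electric pump lost}; {Forward selector valve offline, North reservoir 2 failed, Outboard PTU faulted, PTU 2 is inoperative, Right electric pump lost}; {Emergency engine-driven pump malfunctions, North reservoir 2 failed, Outboard PTU faulted, PTU 2 is inoperative, Pressure line is inoperative}; {Forward selector valve offline, North reservoir 2 failed, Outboard PTU faulted, PTU 2 is inoperative, Pressure line is inoperative}.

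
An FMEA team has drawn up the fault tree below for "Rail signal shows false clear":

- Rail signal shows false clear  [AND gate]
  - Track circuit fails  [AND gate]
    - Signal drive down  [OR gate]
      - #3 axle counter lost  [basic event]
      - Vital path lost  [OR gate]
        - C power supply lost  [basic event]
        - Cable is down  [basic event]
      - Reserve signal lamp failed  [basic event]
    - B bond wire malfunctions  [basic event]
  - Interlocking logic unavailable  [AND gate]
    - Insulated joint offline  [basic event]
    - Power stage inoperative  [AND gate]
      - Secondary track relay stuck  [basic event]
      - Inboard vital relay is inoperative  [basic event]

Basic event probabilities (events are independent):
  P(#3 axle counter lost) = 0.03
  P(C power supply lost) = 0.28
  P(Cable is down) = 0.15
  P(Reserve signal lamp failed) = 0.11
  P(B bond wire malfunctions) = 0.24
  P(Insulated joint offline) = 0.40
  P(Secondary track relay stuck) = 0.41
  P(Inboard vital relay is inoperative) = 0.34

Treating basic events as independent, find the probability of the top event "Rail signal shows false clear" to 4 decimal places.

P(Vital path lost) [OR] = 1 − (1−0.28) × (1−0.15) = 0.388000
P(Signal drive down) [OR] = 1 − (1−0.03) × (1−0.388000) × (1−0.11) = 0.471660
P(Track circuit fails) [AND] = 0.471660 × 0.24 = 0.113198
P(Power stage inoperative) [AND] = 0.41 × 0.34 = 0.139400
P(Interlocking logic unavailable) [AND] = 0.40 × 0.139400 = 0.055760
P(Rail signal shows false clear) [AND] = 0.113198 × 0.055760 = 0.006312
Rounded to 4 decimal places: P(Rail signal shows false clear) ≈ 0.0063.

0.0063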